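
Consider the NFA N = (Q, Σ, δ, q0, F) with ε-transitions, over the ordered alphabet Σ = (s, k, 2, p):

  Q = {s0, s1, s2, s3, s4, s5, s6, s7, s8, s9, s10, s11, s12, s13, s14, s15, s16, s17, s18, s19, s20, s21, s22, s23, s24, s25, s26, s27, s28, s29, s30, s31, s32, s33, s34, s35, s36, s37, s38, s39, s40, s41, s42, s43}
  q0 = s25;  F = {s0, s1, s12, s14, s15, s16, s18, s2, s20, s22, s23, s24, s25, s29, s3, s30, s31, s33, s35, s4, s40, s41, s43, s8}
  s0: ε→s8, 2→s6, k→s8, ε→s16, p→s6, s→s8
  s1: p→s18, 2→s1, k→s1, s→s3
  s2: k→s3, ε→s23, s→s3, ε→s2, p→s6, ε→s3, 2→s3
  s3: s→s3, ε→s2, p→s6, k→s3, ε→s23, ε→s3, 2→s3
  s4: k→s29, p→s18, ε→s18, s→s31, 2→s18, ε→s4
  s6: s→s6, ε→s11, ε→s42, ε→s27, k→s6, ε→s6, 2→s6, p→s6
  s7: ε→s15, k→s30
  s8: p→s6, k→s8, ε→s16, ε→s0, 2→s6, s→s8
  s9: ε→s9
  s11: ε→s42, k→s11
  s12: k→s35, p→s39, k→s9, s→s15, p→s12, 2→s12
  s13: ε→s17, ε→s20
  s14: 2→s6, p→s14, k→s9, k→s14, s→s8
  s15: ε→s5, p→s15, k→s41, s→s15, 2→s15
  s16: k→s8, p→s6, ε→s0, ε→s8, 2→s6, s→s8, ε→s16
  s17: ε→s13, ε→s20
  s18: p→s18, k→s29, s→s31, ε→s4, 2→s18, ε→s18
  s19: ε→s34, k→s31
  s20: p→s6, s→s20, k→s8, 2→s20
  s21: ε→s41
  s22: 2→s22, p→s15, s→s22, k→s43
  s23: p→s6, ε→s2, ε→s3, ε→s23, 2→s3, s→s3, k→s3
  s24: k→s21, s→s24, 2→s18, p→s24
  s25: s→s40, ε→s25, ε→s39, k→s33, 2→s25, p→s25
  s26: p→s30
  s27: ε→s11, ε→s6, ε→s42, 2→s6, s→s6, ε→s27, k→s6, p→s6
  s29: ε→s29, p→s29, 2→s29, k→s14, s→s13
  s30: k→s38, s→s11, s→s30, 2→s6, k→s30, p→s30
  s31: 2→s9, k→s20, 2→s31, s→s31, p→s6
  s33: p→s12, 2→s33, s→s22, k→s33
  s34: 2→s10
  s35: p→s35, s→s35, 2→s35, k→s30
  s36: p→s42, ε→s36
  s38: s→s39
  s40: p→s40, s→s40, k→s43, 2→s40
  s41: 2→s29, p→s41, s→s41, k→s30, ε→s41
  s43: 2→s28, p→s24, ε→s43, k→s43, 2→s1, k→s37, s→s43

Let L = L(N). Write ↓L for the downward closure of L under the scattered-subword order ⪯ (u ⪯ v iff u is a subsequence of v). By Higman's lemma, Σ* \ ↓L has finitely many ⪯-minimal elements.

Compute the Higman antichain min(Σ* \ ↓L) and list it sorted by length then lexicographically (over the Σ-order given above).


A = [sk2sp, kpkk2].

|Q|=44, |F|=24, |δ|=163 (44 ε).
min D↑ (20 st, q0=0, F={14}): 0:s→1,k→2,2→0,p→0 1:s→1,k→3,2→1,p→1 2:s→4,k→2,2→2,p→5 3:s→3,k→3,2→6,p→7 4:s→4,k→3,2→4,p→8 5:s→8,k→9,2→5,p→5 6:s→10,k→6,2→6,p→11 7:s→7,k→12,2→11,p→7 8:s→8,k→12,2→8,p→8 9:s→9,k→13,2→9,p→9 10:s→10,k→10,2→10,p→14 11:s→15,k→16,2→11,p→11 12:s→12,k→13,2→16,p→12 13:s→13,k→13,2→14,p→13 14:s→14,k→14,2→14,p→14 15:s→15,k→17,2→15,p→14 16:s→17,k→18,2→16,p→16 17:s→17,k→19,2→17,p→14 18:s→19,k→18,2→14,p→18 19:s→19,k→19,2→14,p→14.
'sk2sp': run [37, 34, 29, 21, 15, 4] end={s11,s27,s42,s6} — reject; 5/5 single-dels accept.
'kpkk2': run [37, 35, 26, 19, 12, 4] end={s11,s27,s42,s6} ∉↓L; 5/5 single-dels accept.
2 obstructions.


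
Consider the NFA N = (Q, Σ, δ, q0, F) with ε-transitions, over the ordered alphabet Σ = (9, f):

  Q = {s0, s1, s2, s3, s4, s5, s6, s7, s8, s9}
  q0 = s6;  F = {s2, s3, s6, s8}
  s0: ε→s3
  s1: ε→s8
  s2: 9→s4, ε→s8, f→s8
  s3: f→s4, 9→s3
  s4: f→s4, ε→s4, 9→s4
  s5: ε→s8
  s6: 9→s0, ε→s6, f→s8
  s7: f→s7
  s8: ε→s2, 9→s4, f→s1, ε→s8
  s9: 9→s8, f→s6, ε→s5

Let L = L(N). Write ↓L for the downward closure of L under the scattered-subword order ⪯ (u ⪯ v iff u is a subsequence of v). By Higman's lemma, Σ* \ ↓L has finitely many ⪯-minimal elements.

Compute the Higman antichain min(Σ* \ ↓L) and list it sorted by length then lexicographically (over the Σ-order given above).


min(Σ*\↓L) = [9f, f9].

|Q|=10, |F|=4, |δ|=22 (9 ε).
min D↑ (4 st, q0=0, F={3}): 0:9→1,f→2 1:9→1,f→3 2:9→3,f→2 3:9→3,f→3.
'9f': N↓-sim [7, 3, 1] end={s4} — reject; 2/2 single-dels accept.
'f9': N↓-sim [7, 4, 1] end={s4} — reject; 2/2 del acc.
2 words, ⪯-incomp.


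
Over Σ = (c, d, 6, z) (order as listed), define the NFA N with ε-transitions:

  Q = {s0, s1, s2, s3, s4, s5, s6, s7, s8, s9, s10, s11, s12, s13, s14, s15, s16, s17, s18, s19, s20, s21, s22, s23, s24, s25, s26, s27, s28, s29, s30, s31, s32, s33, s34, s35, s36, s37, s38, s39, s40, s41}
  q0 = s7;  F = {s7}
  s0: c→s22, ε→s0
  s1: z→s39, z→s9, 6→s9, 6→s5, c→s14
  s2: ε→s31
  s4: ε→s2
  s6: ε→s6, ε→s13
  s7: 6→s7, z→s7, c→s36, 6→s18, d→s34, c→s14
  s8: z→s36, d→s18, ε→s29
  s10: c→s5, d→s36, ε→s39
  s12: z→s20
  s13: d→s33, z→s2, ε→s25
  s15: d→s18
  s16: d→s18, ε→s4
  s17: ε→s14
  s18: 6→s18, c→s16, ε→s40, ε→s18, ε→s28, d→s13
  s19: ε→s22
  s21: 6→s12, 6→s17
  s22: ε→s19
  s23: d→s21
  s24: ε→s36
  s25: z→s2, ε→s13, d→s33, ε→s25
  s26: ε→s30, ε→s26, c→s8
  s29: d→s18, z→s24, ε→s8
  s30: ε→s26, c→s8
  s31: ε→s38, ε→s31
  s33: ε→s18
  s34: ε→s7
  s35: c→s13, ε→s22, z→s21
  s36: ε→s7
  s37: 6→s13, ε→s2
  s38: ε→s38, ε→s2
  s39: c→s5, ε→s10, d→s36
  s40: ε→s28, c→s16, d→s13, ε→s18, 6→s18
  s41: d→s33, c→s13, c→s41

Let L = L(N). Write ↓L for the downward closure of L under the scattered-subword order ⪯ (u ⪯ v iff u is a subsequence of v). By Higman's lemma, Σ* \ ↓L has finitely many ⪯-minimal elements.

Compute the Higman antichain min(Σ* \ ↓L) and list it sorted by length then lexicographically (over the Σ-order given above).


|Q|=42, |F|=1, |δ|=78 (34 ε).
min D↑ (1 st, q0=0, F={}): 0:c→0,d→0,6→0,z→0 [Hopcroft].
L(D↑) = ∅ ⇒ ↓L = Σ*.

Antichain: [].


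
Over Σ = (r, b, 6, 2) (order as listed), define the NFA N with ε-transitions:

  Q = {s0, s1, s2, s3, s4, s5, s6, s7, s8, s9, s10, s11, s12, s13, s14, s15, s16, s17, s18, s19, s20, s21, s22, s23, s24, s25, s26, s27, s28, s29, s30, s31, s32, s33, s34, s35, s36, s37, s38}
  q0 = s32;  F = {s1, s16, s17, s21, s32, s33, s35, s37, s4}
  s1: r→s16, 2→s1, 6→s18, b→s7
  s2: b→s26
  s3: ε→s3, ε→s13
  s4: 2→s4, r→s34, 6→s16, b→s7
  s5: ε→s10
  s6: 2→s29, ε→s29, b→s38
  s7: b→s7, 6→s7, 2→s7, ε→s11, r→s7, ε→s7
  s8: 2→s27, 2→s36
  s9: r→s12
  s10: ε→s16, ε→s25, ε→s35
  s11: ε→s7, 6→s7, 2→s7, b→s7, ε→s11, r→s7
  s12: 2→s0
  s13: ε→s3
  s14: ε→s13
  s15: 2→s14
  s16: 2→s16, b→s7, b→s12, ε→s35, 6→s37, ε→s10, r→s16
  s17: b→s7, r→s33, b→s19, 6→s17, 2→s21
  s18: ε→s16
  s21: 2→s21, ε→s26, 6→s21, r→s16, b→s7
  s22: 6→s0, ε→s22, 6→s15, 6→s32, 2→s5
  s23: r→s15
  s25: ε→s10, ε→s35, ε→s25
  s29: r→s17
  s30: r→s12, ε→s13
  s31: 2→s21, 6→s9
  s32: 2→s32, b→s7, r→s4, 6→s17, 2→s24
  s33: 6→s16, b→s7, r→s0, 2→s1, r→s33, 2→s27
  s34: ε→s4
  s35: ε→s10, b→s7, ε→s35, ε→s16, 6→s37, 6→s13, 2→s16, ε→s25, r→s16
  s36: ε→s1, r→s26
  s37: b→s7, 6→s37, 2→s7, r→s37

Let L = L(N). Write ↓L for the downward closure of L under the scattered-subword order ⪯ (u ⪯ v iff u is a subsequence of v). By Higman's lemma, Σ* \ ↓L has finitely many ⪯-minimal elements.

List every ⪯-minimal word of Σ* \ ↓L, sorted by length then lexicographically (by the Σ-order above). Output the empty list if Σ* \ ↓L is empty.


Antichain: [b, r662, 62r62].

|Q|=39, |F|=9, |δ|=96 (28 ε).
min D↑ (9 st, q0=0, F={2}): 0:r→1,b→2,6→3,2→0 1:r→1,b→2,6→4,2→1 2:r→2,b→2,6→2,2→2 3:r→5,b→2,6→3,2→6 4:r→4,b→2,6→7,2→4 5:r→5,b→2,6→4,2→8 6:r→4,b→2,6→6,2→6 7:r→7,b→2,6→7,2→2 8:r→4,b→2,6→4,2→8 (ε-aug+det+¬).
'b': run [23, 5] end={s0,s11,s12,s19,s7} rej; 1/1 single-dels accept.
'r662': run [23, 17, 12, 5, 2] end={s11,s7} rej; 4/4 single-dels accept.
'62r62': run [23, 19, 16, 11, 5, 2] end={s11,s7} rej; 5/5 deletions ∈↓L.
3 minimals (antichain).


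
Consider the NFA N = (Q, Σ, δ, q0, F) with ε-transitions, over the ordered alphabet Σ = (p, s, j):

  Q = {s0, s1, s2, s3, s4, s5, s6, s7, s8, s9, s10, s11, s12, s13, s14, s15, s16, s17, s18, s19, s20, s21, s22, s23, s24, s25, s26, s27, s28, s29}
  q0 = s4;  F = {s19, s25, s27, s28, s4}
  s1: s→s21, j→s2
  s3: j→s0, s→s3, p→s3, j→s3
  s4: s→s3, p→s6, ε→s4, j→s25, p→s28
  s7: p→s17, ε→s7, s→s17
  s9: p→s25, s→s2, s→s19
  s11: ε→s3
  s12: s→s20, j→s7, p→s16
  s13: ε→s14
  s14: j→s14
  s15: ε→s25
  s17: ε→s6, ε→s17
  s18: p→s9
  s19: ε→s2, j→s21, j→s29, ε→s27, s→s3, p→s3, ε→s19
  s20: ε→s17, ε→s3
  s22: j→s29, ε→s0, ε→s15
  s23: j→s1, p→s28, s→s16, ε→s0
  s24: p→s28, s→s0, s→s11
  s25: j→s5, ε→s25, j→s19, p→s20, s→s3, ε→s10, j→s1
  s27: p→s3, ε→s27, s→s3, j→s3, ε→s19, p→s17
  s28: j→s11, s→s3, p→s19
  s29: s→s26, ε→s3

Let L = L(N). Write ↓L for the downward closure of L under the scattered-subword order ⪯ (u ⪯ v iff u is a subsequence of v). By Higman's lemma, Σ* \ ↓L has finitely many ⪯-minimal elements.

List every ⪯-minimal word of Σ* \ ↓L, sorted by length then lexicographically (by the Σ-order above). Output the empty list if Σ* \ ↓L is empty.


min(Σ*\↓L) = [s, pj, jp, ppp, jjj].

|Q|=30, |F|=5, |δ|=64 (20 ε).
min D↑ (5 st, q0=0, F={2}): 0:p→1,s→2,j→3 1:p→4,s→2,j→2 2:p→2,s→2,j→2 3:p→2,s→2,j→4 4:p→2,s→2,j→2 [Hopcroft].
's': |S_i|=[18, 4] end={s0,s21,s26,s3} rej; 1/1 deletions ∈↓L.
'pj': N↓-sim [18, 13, 6] end={s0,s11,s21,s26,s29,s3} — reject; 2/2 single-dels accept.
'jp': run [18, 16, 5] end={s0,s17,s20,s3,s6} — reject; 2/2 single-dels accept.
'ppp': |S_i|=[18, 13, 10, 4] end={s0,s17,s3,s6} ∉↓L; 3/3 deletions ∈↓L.
'jjj': N↓-sim [18, 16, 12, 6] end={s0,s2,s21,s26,s29,s3} — reject; 3/3 deletions ∈↓L.
5 minimals (antichain).


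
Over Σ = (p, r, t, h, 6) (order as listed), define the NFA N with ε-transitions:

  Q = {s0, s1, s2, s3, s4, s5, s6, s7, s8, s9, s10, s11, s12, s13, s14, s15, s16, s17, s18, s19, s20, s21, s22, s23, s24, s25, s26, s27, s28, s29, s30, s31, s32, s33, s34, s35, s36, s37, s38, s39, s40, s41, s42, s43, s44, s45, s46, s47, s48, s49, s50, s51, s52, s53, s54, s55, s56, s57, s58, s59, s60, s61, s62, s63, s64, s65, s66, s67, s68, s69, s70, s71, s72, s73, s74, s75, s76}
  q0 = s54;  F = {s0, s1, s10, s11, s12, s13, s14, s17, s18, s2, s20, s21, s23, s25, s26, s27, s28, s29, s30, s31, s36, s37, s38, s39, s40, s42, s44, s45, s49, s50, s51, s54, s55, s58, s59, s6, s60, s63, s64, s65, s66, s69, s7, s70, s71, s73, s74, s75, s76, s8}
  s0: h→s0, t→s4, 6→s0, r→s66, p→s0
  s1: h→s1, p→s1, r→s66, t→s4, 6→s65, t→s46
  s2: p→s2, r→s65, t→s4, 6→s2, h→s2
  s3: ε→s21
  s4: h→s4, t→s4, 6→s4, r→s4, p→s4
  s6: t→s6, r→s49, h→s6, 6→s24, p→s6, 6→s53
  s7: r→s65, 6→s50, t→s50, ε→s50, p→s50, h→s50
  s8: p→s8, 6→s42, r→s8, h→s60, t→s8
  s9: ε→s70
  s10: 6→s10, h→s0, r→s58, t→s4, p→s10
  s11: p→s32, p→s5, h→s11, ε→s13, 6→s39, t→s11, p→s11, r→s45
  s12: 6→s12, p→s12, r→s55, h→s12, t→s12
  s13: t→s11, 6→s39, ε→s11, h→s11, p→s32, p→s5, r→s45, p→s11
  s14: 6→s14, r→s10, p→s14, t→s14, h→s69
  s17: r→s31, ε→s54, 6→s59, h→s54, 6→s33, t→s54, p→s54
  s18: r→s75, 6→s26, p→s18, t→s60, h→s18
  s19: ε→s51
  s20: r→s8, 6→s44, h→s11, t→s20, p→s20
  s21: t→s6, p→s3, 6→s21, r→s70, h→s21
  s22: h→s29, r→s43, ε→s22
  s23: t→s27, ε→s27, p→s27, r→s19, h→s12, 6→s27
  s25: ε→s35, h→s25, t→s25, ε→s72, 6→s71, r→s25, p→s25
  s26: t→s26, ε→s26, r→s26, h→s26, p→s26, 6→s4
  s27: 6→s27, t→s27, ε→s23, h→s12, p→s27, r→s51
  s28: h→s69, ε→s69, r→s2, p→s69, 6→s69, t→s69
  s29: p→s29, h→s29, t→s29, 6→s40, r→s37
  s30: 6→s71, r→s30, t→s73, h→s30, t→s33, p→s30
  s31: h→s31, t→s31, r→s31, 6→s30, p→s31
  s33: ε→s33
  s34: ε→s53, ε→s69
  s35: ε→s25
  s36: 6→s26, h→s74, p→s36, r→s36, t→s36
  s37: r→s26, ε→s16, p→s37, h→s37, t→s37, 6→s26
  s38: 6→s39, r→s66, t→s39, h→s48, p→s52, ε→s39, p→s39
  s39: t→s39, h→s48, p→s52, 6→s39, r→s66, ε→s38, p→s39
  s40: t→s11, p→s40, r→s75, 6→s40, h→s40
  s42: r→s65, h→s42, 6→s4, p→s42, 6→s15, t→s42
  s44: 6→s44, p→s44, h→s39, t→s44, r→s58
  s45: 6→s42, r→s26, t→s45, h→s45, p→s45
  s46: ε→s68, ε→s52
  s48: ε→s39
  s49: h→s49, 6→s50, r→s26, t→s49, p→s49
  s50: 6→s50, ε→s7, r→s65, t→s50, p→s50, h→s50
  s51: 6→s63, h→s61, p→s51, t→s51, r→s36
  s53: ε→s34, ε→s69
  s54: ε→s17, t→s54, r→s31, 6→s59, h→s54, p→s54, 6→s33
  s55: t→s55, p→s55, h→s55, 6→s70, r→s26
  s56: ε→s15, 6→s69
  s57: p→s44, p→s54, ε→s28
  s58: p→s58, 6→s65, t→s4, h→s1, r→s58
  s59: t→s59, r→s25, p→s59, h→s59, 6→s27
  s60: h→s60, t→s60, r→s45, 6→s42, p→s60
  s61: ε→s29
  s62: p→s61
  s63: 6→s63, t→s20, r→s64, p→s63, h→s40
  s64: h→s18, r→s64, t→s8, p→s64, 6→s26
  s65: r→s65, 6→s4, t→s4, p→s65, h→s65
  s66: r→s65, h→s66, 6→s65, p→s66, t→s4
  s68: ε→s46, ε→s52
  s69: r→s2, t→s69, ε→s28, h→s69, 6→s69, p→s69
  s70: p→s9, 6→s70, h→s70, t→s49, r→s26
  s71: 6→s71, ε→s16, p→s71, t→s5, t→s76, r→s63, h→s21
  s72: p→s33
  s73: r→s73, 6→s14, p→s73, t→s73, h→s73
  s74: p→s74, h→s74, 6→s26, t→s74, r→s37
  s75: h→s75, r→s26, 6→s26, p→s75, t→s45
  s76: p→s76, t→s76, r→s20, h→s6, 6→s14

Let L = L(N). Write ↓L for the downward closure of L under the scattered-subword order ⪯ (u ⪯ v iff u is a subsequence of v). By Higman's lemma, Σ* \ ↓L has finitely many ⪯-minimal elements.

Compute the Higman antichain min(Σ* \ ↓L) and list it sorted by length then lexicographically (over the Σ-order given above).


min(Σ*\↓L) = [r6t6rt, 66rr66, 66hrr6].

|Q|=77, |F|=50, |δ|=310 (35 ε).
min D↑ (45 st, q0=0, F={28}): 0:p→0,r→1,t→0,h→0,6→2 1:p→1,r→1,t→1,h→1,6→3 2:p→2,r→4,t→2,h→2,6→5 3:p→3,r→3,t→6,h→3,6→7 4:p→4,r→4,t→4,h→4,6→7 5:p→5,r→8,t→5,h→9,6→5 6:p→6,r→6,t→6,h→6,6→10 7:p→7,r→11,t→12,h→13,6→7 8:p→8,r→14,t→8,h→15,6→11 9:p→9,r→16,t→9,h→9,6→9 10:p→10,r→17,t→10,h→18,6→10 11:p→11,r→19,t→20,h→21,6→11 12:p→12,r→20,t→12,h→22,6→10 13:p→13,r→23,t→22,h→13,6→13 14:p→14,r→14,t→14,h→24,6→25 15:p→15,r→26,t→15,h→15,6→21 16:p→16,r→25,t→16,h→16,6→23 17:p→17,r→27,t→28,h→29,6→17 18:p→18,r→30,t→18,h→18,6→18 19:p→19,r→19,t→31,h→32,6→25 20:p→20,r→31,t→20,h→33,6→34 21:p→21,r→35,t→33,h→21,6→21 22:p→22,r→36,t→22,h→22,6→18 23:p→23,r→25,t→36,h→23,6→23 24:p→24,r→26,t→24,h→24,6→25 25:p→25,r→25,t→25,h→25,6→28 26:p→26,r→25,t→26,h→26,6→25 27:p→27,r→27,t→28,h→37,6→38 28:p→28,r→28,t→28,h→28,6→28 29:p→29,r→39,t→28,h→29,6→29 30:p→30,r→38,t→28,h→30,6→30 31:p→31,r→31,t→31,h→40,6→41 32:p→32,r→35,t→40,h→32,6→25 33:p→33,r→42,t→33,h→33,6→43 34:p→34,r→27,t→34,h→43,6→34 35:p→35,r→25,t→42,h→35,6→25 36:p→36,r→25,t→36,h→36,6→44 37:p→37,r→39,t→28,h→37,6→38 38:p→38,r→38,t→28,h→38,6→28 39:p→39,r→38,t→28,h→39,6→38 40:p→40,r→42,t→40,h→40,6→41 41:p→41,r→38,t→41,h→41,6→28 42:p→42,r→25,t→42,h→42,6→41 43:p→43,r→39,t→43,h→43,6→43 44:p→44,r→38,t→44,h→44,6→44.
'r6t6rt': |S_i|=[69, 63, 51, 39, 25, 11, 4] end={s4,s46,s52,s68} rej; 6/6 single-dels accept.
'66rr66': N↓-sim [69, 66, 59, 45, 21, 5, 2] end={s15,s4} ∉↓L; 6/6 deletions ∈↓L.
'66hrr6': run [69, 66, 59, 44, 17, 3, 1] end={s4} rej; 6/6 deletions ∈↓L.
3 obstructions.


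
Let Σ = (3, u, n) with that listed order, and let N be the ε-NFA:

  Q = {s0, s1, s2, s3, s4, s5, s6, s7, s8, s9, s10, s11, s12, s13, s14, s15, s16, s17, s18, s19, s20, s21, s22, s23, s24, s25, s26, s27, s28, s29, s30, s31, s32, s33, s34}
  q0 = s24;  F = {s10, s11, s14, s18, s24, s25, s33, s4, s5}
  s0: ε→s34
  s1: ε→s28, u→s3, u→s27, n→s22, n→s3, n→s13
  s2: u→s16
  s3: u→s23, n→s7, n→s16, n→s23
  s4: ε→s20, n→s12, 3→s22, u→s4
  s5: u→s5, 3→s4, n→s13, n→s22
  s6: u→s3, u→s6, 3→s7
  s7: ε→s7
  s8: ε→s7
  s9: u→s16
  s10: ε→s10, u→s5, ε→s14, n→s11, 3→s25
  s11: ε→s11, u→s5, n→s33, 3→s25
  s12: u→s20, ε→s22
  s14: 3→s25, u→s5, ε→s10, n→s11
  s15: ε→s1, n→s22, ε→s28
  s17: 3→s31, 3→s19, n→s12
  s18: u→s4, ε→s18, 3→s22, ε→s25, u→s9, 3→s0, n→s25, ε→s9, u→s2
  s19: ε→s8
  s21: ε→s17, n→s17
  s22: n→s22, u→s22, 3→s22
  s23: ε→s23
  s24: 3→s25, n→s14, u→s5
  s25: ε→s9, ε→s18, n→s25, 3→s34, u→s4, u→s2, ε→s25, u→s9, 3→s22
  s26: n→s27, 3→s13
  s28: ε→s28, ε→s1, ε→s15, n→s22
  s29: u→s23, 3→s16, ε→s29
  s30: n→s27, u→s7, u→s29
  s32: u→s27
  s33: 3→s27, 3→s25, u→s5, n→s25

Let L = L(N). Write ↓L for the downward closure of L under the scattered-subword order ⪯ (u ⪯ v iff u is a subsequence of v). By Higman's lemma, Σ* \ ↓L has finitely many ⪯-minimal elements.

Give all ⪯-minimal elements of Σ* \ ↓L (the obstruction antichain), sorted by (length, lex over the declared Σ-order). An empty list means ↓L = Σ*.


A = [33, un, nnnn3].

|Q|=35, |F|=9, |δ|=92 (25 ε).
min D↑ (8 st, q0=0, F={4}): 0:3→1,u→2,n→3 1:3→4,u→5,n→1 2:3→5,u→2,n→4 3:3→1,u→2,n→6 4:3→4,u→4,n→4 5:3→4,u→5,n→4 6:3→1,u→2,n→7 7:3→1,u→2,n→1.
'33': run [19, 12, 3] end={s0,s22,s34} ∉↓L; 2/2 single-dels accept.
'un': run [19, 9, 4] end={s12,s13,s20,s22} — reject; 2/2 single-dels accept.
'nnnn3': |S_i|=[19, 18, 16, 15, 12, 3] end={s0,s22,s34} ∉↓L; 5/5 del acc.
3 obstructions.


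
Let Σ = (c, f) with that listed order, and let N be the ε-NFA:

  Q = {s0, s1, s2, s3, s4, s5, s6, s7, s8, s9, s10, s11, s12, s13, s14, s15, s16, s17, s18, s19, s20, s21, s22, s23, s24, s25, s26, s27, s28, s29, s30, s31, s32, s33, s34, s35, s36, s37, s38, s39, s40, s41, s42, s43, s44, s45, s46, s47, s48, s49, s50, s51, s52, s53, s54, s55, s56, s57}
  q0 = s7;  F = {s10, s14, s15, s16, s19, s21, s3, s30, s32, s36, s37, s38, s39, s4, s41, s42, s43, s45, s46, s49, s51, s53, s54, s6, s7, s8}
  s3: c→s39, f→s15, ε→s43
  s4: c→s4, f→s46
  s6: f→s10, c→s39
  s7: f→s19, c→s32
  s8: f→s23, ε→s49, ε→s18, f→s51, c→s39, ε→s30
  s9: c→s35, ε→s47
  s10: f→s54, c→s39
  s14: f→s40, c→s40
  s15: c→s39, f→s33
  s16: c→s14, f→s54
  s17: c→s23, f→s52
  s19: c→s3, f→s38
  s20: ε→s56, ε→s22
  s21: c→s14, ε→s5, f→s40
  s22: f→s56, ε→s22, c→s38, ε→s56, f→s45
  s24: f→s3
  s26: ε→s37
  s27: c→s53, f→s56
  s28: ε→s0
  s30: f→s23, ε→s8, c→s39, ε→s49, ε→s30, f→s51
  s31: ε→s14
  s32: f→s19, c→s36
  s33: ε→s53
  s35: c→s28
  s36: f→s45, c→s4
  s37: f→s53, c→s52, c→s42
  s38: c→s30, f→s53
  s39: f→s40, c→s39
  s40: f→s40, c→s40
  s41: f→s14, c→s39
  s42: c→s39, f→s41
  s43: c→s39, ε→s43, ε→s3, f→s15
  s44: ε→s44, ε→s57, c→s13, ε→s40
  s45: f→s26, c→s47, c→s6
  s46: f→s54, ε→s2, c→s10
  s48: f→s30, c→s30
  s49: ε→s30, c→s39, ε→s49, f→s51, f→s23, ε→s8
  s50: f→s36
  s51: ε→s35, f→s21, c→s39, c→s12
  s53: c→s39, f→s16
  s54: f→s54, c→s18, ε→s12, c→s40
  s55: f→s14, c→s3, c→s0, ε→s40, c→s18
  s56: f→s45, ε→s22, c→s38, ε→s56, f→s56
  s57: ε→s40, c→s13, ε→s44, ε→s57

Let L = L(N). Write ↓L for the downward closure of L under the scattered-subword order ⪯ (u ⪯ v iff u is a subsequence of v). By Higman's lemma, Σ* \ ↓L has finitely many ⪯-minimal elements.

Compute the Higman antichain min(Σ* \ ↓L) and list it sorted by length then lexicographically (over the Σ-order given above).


A = [fccf, fffcf, cccffc, ffcfff, ffffcc, fffffc].

|Q|=58, |F|=26, |δ|=117 (34 ε).
min D↑ (24 st, q0=0, F={15}): 0:c→1,f→2 1:c→3,f→2 2:c→4,f→5 3:c→6,f→7 4:c→8,f→9 5:c→10,f→11 6:c→6,f→12 7:c→13,f→14 8:c→8,f→15 9:c→8,f→11 10:c→8,f→16 11:c→8,f→17 12:c→18,f→19 13:c→8,f→18 14:c→20,f→11 15:c→15,f→15 16:c→8,f→21 17:c→22,f→19 18:c→8,f→19 19:c→15,f→19 20:c→8,f→23 21:c→22,f→15 22:c→15,f→15 23:c→8,f→22 (ε-aug+det+¬).
'fccf': run [39, 35, 28, 7, 1] end={s40} ∉↓L; 4/4 single-dels accept.
'fffcf': run [39, 35, 27, 17, 7, 1] end={s40} ∉↓L; 5/5 deletions ∈↓L.
'cccffc': run [39, 38, 35, 17, 10, 5, 2] end={s18,s40} ∉↓L; 6/6 single-dels accept.
'ffcfff': |S_i|=[39, 35, 27, 18, 12, 4, 1] end={s40} — reject; 6/6 del acc.
'ffffcc': |S_i|=[39, 35, 27, 17, 8, 3, 1] end={s40} rej; 6/6 single-dels accept.
'fffffc': N↓-sim [39, 35, 27, 17, 8, 4, 2] end={s18,s40} ∉↓L; 6/6 del acc.
6 obstructions.


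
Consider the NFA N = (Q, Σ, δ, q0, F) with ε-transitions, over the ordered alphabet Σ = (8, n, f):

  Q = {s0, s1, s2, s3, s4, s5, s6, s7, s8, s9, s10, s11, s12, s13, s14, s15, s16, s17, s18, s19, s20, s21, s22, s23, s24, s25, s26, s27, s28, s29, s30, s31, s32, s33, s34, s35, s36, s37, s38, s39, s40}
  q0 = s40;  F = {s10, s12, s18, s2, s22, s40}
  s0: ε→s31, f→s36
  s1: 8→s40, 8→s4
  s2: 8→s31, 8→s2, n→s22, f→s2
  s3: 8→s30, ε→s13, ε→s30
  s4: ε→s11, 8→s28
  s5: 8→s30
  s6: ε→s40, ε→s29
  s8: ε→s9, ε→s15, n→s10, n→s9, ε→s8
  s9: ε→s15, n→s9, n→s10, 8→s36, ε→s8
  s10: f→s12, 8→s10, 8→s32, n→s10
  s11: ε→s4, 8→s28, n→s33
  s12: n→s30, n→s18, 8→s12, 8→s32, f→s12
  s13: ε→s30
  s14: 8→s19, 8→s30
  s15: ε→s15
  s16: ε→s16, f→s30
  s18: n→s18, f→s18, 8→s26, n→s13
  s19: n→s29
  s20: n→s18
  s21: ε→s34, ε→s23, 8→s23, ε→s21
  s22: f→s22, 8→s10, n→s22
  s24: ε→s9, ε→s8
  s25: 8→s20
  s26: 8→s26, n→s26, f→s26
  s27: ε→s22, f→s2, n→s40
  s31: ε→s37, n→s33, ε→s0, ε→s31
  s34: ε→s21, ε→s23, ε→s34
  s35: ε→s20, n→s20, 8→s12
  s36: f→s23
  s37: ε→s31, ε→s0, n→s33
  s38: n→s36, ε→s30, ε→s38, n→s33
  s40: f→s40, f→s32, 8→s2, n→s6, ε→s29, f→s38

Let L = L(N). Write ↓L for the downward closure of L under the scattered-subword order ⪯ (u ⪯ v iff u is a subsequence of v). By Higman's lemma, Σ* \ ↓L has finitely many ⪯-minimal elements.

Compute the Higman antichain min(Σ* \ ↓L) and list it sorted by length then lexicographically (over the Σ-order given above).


A = [8n8fn8].

|Q|=41, |F|=6, |δ|=90 (33 ε).
min D↑ (7 st, q0=0, F={6}): 0:8→1,n→0,f→0 1:8→1,n→2,f→1 2:8→3,n→2,f→2 3:8→3,n→3,f→4 4:8→4,n→5,f→4 5:8→6,n→5,f→5 6:8→6,n→6,f→6 (ε-aug+det+¬).
'8n8fn8': run [19, 15, 9, 7, 6, 4, 1] end={s26} rej; 6/6 del acc.
1 obstructions.


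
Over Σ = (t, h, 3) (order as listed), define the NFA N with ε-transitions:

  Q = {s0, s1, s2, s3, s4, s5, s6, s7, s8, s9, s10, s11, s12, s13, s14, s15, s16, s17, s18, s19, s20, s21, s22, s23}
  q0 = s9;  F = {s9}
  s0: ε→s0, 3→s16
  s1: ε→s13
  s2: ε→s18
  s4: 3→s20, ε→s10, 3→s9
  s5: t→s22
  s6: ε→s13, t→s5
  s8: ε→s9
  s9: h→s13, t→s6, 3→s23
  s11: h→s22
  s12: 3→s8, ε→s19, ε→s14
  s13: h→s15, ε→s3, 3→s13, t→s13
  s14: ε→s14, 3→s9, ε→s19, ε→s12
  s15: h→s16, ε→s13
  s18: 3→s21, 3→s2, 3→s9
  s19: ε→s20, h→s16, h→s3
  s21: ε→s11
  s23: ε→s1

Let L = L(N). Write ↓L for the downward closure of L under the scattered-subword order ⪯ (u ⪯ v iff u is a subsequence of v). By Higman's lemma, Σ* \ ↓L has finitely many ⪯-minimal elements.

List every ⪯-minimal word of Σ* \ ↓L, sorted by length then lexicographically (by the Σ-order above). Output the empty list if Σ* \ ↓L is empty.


|Q|=24, |F|=1, |δ|=36 (16 ε).
min D↑ (2 st, q0=0, F={1}): 0:t→1,h→1,3→1 1:t→1,h→1,3→1 (ε-aug+det+¬).
't': run [10, 7] end={s13,s15,s16,s22,s3,s5,s6} — reject; 1/1 deletions ∈↓L.
'h': N↓-sim [10, 4] end={s13,s15,s16,s3} ∉↓L; 1/1 single-dels accept.
'3': |S_i|=[10, 6] end={s1,s13,s15,s16,s23,s3} ∉↓L; 1/1 del acc.
3 words, ⪯-incomp.

A = [t, h, 3].


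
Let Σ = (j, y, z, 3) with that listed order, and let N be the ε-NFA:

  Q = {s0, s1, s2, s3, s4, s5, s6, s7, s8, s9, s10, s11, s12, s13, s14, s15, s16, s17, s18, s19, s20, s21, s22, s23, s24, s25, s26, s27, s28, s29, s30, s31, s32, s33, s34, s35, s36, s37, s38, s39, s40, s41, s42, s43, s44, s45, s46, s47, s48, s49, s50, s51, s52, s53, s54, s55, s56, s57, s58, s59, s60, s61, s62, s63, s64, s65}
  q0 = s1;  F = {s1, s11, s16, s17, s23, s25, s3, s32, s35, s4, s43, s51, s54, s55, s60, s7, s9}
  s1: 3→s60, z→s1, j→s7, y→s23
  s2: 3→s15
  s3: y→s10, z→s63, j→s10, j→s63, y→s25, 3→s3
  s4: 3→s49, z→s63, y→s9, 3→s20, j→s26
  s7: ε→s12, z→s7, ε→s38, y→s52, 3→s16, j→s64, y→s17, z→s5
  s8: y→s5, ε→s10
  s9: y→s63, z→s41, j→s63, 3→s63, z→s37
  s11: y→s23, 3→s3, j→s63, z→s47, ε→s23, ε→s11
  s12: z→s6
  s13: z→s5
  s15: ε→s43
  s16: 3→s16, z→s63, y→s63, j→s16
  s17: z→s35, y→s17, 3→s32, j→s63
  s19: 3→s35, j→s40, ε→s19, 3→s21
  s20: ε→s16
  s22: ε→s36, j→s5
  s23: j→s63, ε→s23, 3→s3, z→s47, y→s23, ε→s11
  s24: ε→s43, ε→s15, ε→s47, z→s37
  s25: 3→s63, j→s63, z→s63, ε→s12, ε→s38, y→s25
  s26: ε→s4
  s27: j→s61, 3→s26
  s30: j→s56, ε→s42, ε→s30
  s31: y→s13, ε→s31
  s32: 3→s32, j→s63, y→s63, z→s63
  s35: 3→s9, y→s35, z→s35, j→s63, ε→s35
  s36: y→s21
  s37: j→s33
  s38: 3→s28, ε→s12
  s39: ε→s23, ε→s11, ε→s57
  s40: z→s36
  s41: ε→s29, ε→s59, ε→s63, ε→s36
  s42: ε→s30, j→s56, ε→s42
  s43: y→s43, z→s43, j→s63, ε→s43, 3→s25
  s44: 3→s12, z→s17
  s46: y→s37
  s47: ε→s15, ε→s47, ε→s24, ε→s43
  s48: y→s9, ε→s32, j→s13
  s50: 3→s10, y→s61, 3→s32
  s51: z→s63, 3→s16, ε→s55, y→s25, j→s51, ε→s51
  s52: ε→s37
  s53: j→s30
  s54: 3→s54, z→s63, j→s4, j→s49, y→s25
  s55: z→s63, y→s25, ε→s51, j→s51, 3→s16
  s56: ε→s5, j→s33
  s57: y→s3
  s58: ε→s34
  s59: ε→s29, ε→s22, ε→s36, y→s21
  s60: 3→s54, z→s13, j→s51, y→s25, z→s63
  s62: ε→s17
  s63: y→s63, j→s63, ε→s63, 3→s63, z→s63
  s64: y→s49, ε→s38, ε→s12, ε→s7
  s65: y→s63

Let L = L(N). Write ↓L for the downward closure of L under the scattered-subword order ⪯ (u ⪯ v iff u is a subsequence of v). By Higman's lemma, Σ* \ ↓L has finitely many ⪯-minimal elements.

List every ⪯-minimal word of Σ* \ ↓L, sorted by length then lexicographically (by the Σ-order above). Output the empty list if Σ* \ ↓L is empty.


Antichain: [yj, 3z, j3y, 3y3, yz33, 33jyy].

|Q|=66, |F|=17, |δ|=163 (51 ε).
min D↑ (16 st, q0=0, F={6}): 0:j→1,y→2,z→0,3→3 1:j→1,y→4,z→1,3→5 2:j→6,y→2,z→7,3→8 3:j→9,y→10,z→6,3→11 4:j→6,y→4,z→12,3→13 5:j→5,y→6,z→6,3→5 6:j→6,y→6,z→6,3→6 7:j→6,y→7,z→7,3→10 8:j→6,y→10,z→6,3→8 9:j→9,y→10,z→6,3→5 10:j→6,y→10,z→6,3→6 11:j→14,y→10,z→6,3→11 12:j→6,y→12,z→12,3→15 13:j→6,y→6,z→6,3→13 14:j→14,y→15,z→6,3→5 15:j→6,y→6,z→6,3→6 [Hopcroft].
'yj': |S_i|=[41, 29, 4] end={s10,s33,s5,s63} ∉↓L; 2/2 del acc.
'3z': run [41, 29, 12] end={s13,s21,s22,s29,s33,s36,s37,s41,s5,s59,s6,s63} — reject; 2/2 del acc.
'j3y': |S_i|=[41, 30, 16, 2] end={s21,s63} ∉↓L; 3/3 del acc.
'3y3': |S_i|=[41, 29, 17, 2] end={s28,s63} ∉↓L; 3/3 single-dels accept.
'yz33': run [41, 29, 21, 16, 2] end={s28,s63} rej; 4/4 single-dels accept.
'33jyy': run [41, 29, 25, 17, 11, 2] end={s21,s63} — reject; 5/5 deletions ∈↓L.
6 obstructions.


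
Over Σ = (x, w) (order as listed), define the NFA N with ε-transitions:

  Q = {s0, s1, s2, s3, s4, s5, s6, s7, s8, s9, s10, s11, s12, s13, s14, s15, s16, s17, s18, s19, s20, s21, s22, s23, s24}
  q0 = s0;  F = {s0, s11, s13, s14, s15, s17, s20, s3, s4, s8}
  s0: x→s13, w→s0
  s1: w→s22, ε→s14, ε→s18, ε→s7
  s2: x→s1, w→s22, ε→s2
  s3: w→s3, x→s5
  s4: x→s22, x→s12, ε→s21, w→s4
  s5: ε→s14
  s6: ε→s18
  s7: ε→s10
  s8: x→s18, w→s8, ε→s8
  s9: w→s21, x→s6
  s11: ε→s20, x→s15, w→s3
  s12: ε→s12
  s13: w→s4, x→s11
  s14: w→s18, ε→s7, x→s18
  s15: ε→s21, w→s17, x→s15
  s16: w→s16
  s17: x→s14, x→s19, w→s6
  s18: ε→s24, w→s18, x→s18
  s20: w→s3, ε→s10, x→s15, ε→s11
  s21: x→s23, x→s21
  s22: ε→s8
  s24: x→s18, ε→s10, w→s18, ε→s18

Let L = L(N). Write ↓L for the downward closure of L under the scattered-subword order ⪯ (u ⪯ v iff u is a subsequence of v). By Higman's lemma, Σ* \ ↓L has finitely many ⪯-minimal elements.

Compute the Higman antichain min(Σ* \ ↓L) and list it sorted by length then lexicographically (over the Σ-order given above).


|Q|=25, |F|=10, |δ|=53 (19 ε).
min D↑ (10 st, q0=0, F={9}): 0:x→1,w→0 1:x→2,w→3 2:x→4,w→5 3:x→6,w→3 4:x→4,w→7 5:x→8,w→5 6:x→9,w→6 7:x→8,w→9 8:x→9,w→9 9:x→9,w→9 [Hopcroft].
'xwxx': N↓-sim [21, 20, 16, 12, 5] end={s10,s18,s21,s23,s24} rej; 4/4 del acc.
'xxxww': N↓-sim [21, 20, 18, 12, 8, 4] end={s10,s18,s24,s6} ∉↓L; 5/5 single-dels accept.
'xxwxw': N↓-sim [21, 20, 18, 11, 7, 3] end={s10,s18,s24} rej; 5/5 deletions ∈↓L.
3 words, ⪯-incomp.

A = [xwxx, xxxww, xxwxw].


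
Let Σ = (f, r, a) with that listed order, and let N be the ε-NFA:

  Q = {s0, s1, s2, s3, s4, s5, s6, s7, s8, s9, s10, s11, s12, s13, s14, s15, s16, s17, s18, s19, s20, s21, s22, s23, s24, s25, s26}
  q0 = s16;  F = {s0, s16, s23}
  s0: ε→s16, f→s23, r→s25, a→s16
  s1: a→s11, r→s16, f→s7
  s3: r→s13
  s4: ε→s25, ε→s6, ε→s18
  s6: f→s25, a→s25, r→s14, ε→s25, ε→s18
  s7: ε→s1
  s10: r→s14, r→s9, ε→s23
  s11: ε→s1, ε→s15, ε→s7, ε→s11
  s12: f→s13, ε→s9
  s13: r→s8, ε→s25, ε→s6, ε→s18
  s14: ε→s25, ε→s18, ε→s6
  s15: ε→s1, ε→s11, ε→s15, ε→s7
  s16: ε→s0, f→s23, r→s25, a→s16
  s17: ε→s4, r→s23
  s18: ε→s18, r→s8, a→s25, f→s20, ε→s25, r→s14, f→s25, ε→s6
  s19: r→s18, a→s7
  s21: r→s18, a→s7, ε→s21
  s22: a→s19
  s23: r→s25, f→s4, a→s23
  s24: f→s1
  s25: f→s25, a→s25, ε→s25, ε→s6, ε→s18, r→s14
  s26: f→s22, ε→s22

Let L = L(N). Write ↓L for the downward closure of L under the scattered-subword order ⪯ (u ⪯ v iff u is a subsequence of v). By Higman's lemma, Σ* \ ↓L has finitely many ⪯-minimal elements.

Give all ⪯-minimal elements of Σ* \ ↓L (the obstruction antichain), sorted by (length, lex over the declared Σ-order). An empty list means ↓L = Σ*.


|Q|=27, |F|=3, |δ|=69 (33 ε).
min D↑ (3 st, q0=0, F={2}): 0:f→1,r→2,a→0 1:f→2,r→2,a→1 2:f→2,r→2,a→2 [Hopcroft].
'r': N↓-sim [10, 6] end={s14,s18,s20,s25,s6,s8} rej; 1/1 deletions ∈↓L.
'ff': run [10, 8, 7] end={s14,s18,s20,s25,s4,s6,s8} — reject; 2/2 single-dels accept.
2 minimals (antichain).

Antichain: [r, ff].


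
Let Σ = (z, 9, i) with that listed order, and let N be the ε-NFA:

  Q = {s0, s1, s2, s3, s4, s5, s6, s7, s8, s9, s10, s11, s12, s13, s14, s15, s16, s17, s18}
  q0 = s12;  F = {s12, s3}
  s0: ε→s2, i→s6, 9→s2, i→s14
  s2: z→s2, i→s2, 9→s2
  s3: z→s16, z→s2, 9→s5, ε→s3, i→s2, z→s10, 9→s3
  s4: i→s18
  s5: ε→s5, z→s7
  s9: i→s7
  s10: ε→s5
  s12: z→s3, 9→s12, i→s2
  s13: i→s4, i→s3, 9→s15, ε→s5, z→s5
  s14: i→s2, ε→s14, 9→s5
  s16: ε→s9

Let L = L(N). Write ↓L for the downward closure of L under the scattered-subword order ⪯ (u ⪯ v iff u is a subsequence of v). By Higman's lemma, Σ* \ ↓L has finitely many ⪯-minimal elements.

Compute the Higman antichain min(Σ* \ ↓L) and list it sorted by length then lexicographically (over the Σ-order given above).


|Q|=19, |F|=2, |δ|=31 (7 ε).
min D↑ (3 st, q0=0, F={2}): 0:z→1,9→0,i→2 1:z→2,9→1,i→2 2:z→2,9→2,i→2 (ε-aug+det+¬).
'i': N↓-sim [8, 2] end={s2,s7} rej; 1/1 del acc.
'zz': run [8, 7, 6] end={s10,s16,s2,s5,s7,s9} — reject; 2/2 single-dels accept.
2 minimals (antichain).

min(Σ*\↓L) = [i, zz].


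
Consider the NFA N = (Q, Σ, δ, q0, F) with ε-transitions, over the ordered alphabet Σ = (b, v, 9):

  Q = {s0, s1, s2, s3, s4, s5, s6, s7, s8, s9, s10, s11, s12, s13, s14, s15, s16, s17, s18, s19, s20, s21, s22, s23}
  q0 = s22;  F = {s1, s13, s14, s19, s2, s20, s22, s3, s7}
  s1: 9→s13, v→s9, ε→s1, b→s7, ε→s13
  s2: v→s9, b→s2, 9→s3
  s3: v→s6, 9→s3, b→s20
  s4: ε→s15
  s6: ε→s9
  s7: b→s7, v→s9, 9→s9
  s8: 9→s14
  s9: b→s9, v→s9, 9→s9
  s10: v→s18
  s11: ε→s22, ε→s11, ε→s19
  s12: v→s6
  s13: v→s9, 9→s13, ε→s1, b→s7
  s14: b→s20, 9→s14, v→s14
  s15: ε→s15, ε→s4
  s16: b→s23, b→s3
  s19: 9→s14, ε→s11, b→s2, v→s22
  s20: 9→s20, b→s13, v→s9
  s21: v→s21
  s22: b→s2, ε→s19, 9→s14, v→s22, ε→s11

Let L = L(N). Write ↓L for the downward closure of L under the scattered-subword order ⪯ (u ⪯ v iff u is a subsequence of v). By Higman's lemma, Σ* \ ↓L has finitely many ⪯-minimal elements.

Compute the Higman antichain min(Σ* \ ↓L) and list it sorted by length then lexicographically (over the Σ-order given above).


|Q|=24, |F|=9, |δ|=49 (13 ε).
min D↑ (8 st, q0=0, F={3}): 0:b→1,v→0,9→2 1:b→1,v→3,9→4 2:b→5,v→2,9→2 3:b→3,v→3,9→3 4:b→5,v→3,9→4 5:b→6,v→3,9→5 6:b→7,v→3,9→6 7:b→7,v→3,9→3 (ε-aug+det+¬).
'bv': |S_i|=[12, 8, 2] end={s6,s9} — reject; 2/2 deletions ∈↓L.
'9bbb9': run [12, 8, 5, 4, 2, 1] end={s9} — reject; 5/5 del acc.
2 obstructions.

Antichain: [bv, 9bbb9].


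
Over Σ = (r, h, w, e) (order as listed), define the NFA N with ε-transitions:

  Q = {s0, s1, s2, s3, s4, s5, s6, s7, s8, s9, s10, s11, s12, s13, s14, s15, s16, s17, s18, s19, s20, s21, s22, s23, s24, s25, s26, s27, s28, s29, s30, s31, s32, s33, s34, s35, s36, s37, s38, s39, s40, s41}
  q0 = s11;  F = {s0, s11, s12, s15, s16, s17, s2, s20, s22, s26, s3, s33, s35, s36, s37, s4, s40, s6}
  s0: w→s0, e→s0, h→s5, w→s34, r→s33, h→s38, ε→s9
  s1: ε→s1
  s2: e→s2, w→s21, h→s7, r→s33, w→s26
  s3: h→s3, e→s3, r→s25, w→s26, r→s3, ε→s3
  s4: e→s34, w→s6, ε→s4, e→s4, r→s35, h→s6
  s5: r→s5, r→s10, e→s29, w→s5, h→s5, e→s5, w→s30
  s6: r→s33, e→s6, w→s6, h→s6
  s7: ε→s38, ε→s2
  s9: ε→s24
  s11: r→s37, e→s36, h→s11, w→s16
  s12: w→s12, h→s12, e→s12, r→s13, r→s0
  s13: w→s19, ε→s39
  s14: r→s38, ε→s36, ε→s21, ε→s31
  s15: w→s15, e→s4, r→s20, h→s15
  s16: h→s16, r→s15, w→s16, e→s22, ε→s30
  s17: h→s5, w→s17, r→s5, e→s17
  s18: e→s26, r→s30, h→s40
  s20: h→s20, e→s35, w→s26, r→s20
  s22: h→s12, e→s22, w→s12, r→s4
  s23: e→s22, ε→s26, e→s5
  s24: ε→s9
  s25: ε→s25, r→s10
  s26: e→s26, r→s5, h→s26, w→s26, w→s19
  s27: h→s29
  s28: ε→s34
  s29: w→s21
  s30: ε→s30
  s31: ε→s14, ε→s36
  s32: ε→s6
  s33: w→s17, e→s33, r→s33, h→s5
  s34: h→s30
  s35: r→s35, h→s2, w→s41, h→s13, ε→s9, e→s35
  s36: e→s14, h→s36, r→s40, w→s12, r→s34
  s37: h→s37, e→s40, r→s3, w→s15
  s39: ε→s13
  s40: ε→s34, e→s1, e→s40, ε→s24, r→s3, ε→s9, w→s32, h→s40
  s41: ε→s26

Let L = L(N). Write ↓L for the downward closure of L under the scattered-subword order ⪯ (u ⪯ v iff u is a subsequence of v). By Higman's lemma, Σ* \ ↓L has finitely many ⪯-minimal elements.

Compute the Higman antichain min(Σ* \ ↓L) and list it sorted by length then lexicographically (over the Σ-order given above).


A = [rrwr, ewrh, wehrh].

|Q|=42, |F|=18, |δ|=126 (26 ε).
min D↑ (19 st, q0=0, F={14}): 0:r→1,h→0,w→2,e→3 1:r→4,h→1,w→5,e→6 2:r→5,h→2,w→2,e→7 3:r→6,h→3,w→8,e→3 4:r→4,h→4,w→9,e→4 5:r→10,h→5,w→5,e→11 6:r→4,h→6,w→12,e→6 7:r→11,h→8,w→8,e→7 8:r→13,h→8,w→8,e→8 9:r→14,h→9,w→9,e→9 10:r→10,h→10,w→9,e→15 11:r→15,h→12,w→12,e→11 12:r→16,h→12,w→12,e→12 13:r→16,h→14,w→13,e→13 14:r→14,h→14,w→14,e→14 15:r→15,h→17,w→9,e→15 16:r→16,h→14,w→18,e→16 17:r→16,h→17,w→9,e→17 18:r→14,h→14,w→18,e→18 [Hopcroft].
'rrwr': run [37, 30, 21, 9, 5] end={s10,s21,s29,s30,s5} rej; 4/4 single-dels accept.
'ewrh': N↓-sim [37, 32, 20, 15, 6] end={s10,s21,s29,s30,s38,s5} ∉↓L; 4/4 del acc.
'wehrh': N↓-sim [37, 28, 24, 20, 15, 6] end={s10,s21,s29,s30,s38,s5} ∉↓L; 5/5 single-dels accept.
3 words, ⪯-incomp.


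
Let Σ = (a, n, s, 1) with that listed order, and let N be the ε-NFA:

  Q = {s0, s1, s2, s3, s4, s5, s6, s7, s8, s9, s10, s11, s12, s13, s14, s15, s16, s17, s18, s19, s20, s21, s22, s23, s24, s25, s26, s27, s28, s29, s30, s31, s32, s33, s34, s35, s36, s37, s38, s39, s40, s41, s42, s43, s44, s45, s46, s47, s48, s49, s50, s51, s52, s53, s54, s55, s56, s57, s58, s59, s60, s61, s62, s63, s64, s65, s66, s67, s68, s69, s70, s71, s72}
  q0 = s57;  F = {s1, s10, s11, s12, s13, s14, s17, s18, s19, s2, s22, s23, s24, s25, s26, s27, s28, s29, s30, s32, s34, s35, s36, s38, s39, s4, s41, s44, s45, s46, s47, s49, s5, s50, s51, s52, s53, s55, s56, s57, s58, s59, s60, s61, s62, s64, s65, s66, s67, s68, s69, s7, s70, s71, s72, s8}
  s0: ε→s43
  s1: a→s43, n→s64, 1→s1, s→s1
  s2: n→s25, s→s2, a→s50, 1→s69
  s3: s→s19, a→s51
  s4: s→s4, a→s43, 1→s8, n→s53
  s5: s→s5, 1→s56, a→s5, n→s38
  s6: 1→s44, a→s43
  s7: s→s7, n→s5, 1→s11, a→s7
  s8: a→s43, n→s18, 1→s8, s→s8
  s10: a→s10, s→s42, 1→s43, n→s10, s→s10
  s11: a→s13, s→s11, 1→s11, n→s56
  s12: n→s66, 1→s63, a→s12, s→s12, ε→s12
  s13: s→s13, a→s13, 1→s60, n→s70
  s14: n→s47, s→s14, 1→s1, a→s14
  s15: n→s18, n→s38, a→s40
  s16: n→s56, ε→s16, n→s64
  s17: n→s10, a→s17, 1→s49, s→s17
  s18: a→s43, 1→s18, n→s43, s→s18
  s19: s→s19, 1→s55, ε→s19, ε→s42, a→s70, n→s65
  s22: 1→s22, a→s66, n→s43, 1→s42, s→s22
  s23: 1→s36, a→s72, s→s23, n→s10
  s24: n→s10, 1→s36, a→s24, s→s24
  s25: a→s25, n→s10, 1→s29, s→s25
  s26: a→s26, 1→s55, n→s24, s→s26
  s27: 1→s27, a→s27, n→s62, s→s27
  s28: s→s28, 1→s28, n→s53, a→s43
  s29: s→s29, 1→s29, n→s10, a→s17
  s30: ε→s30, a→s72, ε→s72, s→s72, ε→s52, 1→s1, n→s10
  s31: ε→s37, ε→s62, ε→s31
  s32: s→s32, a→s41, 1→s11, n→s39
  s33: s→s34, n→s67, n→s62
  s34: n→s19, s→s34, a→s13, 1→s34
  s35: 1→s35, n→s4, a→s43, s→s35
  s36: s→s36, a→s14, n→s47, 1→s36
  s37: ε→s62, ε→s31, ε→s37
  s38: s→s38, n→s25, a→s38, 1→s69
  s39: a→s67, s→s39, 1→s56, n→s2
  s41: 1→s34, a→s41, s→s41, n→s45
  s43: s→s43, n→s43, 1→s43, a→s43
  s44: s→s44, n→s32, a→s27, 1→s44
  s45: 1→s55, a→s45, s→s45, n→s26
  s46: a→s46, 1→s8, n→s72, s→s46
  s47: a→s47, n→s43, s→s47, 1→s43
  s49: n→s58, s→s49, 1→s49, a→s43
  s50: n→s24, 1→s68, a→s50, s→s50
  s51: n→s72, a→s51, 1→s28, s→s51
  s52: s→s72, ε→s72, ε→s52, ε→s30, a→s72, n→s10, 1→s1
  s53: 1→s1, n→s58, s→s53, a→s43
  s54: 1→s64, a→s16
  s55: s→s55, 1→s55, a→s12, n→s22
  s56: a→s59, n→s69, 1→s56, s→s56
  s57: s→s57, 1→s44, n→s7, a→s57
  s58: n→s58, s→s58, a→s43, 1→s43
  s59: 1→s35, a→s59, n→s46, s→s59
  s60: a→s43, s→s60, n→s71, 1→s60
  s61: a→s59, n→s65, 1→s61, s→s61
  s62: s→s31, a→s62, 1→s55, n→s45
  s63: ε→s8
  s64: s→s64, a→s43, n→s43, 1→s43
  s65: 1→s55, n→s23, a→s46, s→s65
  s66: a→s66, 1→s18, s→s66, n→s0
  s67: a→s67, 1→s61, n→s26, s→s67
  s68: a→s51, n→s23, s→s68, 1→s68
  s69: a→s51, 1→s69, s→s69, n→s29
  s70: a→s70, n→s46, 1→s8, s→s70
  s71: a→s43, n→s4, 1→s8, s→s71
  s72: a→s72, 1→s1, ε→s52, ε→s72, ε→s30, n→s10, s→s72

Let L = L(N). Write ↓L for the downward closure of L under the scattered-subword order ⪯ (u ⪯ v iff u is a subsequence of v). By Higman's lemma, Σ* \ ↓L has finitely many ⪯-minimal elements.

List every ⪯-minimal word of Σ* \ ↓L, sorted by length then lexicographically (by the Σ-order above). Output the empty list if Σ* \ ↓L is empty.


Antichain: [n1a1a, nnnnn1, 1an1nn].

|Q|=73, |F|=56, |δ|=265 (21 ε).
min D↑ (55 st, q0=0, F={29}): 0:a→0,n→1,s→0,1→2 1:a→1,n→3,s→1,1→4 2:a→5,n→6,s→2,1→2 3:a→3,n→7,s→3,1→8 4:a→9,n→8,s→4,1→4 5:a→5,n→10,s→5,1→5 6:a→11,n→12,s→6,1→4 7:a→7,n→13,s→7,1→14 8:a→15,n→14,s→8,1→8 9:a→9,n→16,s→9,1→17 10:a→10,n→18,s→10,1→19 11:a→11,n→18,s→11,1→20 12:a→21,n→22,s→12,1→8 13:a→13,n→23,s→13,1→24 14:a→25,n→24,s→14,1→14 15:a→15,n→26,s→15,1→27 16:a→16,n→26,s→16,1→28 17:a→29,n→30,s→17,1→17 18:a→18,n→31,s→18,1→19 19:a→32,n→33,s→19,1→19 20:a→9,n→34,s→20,1→20 21:a→21,n→31,s→21,1→35 22:a→36,n→13,s→22,1→14 23:a→23,n→23,s→23,1→29 24:a→37,n→23,s→24,1→24 25:a→25,n→38,s→25,1→39 26:a→26,n→38,s→26,1→28 27:a→29,n→40,s→27,1→27 28:a→29,n→41,s→28,1→28 29:a→29,n→29,s→29,1→29 30:a→29,n→40,s→30,1→28 31:a→31,n→42,s→31,1→19 32:a→32,n→43,s→32,1→28 33:a→43,n→29,s→33,1→33 34:a→16,n→44,s→34,1→19 35:a→15,n→44,s→35,1→35 36:a→36,n→42,s→36,1→45 37:a→37,n→23,s→37,1→46 38:a→38,n→23,s→38,1→47 39:a→29,n→48,s→39,1→39 40:a→29,n→48,s→40,1→28 41:a→29,n→29,s→41,1→41 42:a→42,n→23,s→42,1→49 43:a→43,n→29,s→43,1→41 44:a→26,n→50,s→44,1→19 45:a→25,n→50,s→45,1→45 46:a→29,n→51,s→46,1→46 47:a→29,n→52,s→47,1→47 48:a→29,n→51,s→48,1→47 49:a→53,n→54,s→49,1→49 50:a→38,n→23,s→50,1→49 51:a→29,n→51,s→51,1→29 52:a→29,n→29,s→52,1→29 53:a→53,n→54,s→53,1→47 54:a→54,n→29,s→54,1→29 (ε-aug+det+¬).
'n1a1a': N↓-sim [62, 59, 43, 30, 14, 1] end={s43} ∉↓L; 5/5 deletions ∈↓L.
'nnnnn1': run [62, 59, 49, 38, 23, 7, 1] end={s43} rej; 6/6 single-dels accept.
'1an1nn': N↓-sim [62, 58, 51, 34, 15, 8, 2] end={s0,s43} ∉↓L; 6/6 del acc.
3 words, ⪯-incomp.
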